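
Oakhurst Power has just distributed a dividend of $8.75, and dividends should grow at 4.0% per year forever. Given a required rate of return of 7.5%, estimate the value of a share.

Gordon growth model: P₀ = D₁/(r − g). D₁ = 8.75 × (1 + 0.04) = 9.1000.
P₀ = 9.1000 / (0.075 − 0.04) = 9.1000 / 0.035 = 260.0000

$260.00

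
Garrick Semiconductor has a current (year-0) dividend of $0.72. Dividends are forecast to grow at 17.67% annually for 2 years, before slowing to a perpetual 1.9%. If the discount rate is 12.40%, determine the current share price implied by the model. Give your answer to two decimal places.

$9.20

Two-stage DDM. Project D₁…D_2 at 0.1767, terminal growth 0.019, discount at r = 0.124.
D_1 = 0.8472
D_2 = 0.9969
Terminal value at t=2: TV = D_3/(r−g) = 1.0159/(0.124−0.019) = 9.6750
P₀ = 0.8472/(1+0.124)^1 + 0.9969/(1+0.124)^2 + 9.6750/(1+0.124)^2 = 9.2009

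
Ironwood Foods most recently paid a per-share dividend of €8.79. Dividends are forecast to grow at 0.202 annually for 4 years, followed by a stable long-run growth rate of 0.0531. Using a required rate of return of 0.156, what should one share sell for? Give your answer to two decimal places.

€143.95

Two-stage DDM. Project D₁…D_4 at 0.202, terminal growth 0.0531, discount at r = 0.156.
D_1 = 10.5656
D_2 = 12.6998
D_3 = 15.2652
D_4 = 18.3488
Terminal value at t=4: TV = D_5/(r−g) = 19.3231/(0.156−0.0531) = 187.7850
P₀ = 10.5656/(1+0.156)^1 + 12.6998/(1+0.156)^2 + 15.2652/(1+0.156)^3 + 18.3488/(1+0.156)^4 + 187.7850/(1+0.156)^4 = 143.9547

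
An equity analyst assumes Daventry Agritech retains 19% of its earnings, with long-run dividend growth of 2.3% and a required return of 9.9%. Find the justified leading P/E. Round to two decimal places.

Payout ratio b = 1 − 0.19 = 0.81.
Justified leading P/E = b/(r−g) = 0.81/(0.099−0.023) = 10.6579

10.66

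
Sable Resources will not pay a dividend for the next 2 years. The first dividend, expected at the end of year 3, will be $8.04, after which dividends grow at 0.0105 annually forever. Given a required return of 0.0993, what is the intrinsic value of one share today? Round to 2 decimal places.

$74.92

Deferred-dividend DDM. At t=2 the remaining stream is a growing perpetuity with first payment D_3 = 8.04.
V_2 = D_3/(r−g) = 8.04/(0.0993−0.0105) = 90.5405
P₀ = V_2/(1+r)^2 = 90.5405/(1+0.0993)^2 = 74.9222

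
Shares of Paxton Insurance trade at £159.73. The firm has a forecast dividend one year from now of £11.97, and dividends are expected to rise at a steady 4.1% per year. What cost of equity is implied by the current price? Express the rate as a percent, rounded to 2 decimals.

11.59%

Rearranging the constant-growth DDM: r = D₁/P₀ + g.
r = 11.9700 / 159.73 + 0.041 = 0.07494 + 0.041 = 0.11594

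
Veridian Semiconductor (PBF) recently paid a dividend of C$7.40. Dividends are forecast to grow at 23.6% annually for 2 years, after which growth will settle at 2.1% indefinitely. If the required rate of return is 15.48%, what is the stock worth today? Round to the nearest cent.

C$81.09

Two-stage DDM. Project D₁…D_2 at 0.236, terminal growth 0.021, discount at r = 0.1548.
D_1 = 9.1464
D_2 = 11.3050
Terminal value at t=2: TV = D_3/(r−g) = 11.5424/(0.1548−0.021) = 86.2657
P₀ = 9.1464/(1+0.1548)^1 + 11.3050/(1+0.1548)^2 + 86.2657/(1+0.1548)^2 = 81.0857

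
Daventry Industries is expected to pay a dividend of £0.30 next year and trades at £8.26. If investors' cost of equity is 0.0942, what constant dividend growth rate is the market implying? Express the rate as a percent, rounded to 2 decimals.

From P₀ = D₁/(r − g), the implied growth is g = r − D₁/P₀.
g = 0.0942 − 0.30/8.26 = 0.0942 − 0.03632 = 0.05788

5.79%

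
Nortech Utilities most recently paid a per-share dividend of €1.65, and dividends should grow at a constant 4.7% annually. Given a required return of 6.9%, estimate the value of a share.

Gordon growth model: P₀ = D₁/(r − g). D₁ = 1.65 × (1 + 0.047) = 1.7275.
P₀ = 1.7275 / (0.069 − 0.047) = 1.7275 / 0.022 = 78.5250

€78.52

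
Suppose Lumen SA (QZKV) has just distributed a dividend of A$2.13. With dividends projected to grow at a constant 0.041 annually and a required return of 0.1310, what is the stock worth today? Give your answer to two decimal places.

A$24.64

Gordon growth model: P₀ = D₁/(r − g). D₁ = 2.13 × (1 + 0.041) = 2.2173.
P₀ = 2.2173 / (0.131 − 0.041) = 2.2173 / 0.09 = 24.6370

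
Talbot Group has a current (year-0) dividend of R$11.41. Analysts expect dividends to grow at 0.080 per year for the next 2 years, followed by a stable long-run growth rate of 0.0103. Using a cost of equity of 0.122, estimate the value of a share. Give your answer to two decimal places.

R$117.17

Two-stage DDM. Project D₁…D_2 at 0.08, terminal growth 0.0103, discount at r = 0.122.
D_1 = 12.3228
D_2 = 13.3086
Terminal value at t=2: TV = D_3/(r−g) = 13.4457/(0.122−0.0103) = 120.3733
P₀ = 12.3228/(1+0.122)^1 + 13.3086/(1+0.122)^2 + 120.3733/(1+0.122)^2 = 117.1737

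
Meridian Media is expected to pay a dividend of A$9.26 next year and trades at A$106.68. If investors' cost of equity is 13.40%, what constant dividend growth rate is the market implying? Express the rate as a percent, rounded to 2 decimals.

From P₀ = D₁/(r − g), the implied growth is g = r − D₁/P₀.
g = 0.134 − 9.26/106.68 = 0.134 − 0.08680 = 0.04720

4.72%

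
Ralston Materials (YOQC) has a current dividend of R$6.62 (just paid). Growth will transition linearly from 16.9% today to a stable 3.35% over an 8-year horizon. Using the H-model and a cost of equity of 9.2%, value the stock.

R$178.29

H-model: P₀ = D₀[(1+g_L) + H(g_S−g_L)]/(r−g_L), with H = 8/2 = 4.
P₀ = 6.62 × [(1+0.0335) + 4×(0.169−0.0335)] / (0.092−0.0335)
   = 6.62 × 1.5755 / 0.0585 = 178.2874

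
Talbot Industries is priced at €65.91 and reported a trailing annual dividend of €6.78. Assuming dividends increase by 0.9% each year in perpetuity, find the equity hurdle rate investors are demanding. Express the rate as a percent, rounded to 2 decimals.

11.28%

Rearranging the constant-growth DDM: r = D₁/P₀ + g.
D₁ = 6.78 × (1 + 0.009) = 6.8410.
r = 6.8410 / 65.91 + 0.009 = 0.10379 + 0.009 = 0.11279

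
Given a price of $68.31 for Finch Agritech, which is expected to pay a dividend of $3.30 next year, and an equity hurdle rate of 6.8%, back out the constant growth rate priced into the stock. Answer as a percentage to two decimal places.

From P₀ = D₁/(r − g), the implied growth is g = r − D₁/P₀.
g = 0.068 − 3.30/68.31 = 0.068 − 0.04831 = 0.01969

1.97%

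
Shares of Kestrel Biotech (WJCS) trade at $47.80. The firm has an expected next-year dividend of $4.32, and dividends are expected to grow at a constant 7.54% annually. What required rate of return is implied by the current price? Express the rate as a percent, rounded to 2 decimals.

16.58%

Rearranging the constant-growth DDM: r = D₁/P₀ + g.
r = 4.3200 / 47.80 + 0.0754 = 0.09038 + 0.0754 = 0.16578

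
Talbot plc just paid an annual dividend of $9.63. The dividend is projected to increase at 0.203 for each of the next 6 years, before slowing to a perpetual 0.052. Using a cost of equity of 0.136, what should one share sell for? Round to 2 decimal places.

Two-stage DDM. Project D₁…D_6 at 0.203, terminal growth 0.052, discount at r = 0.136.
D_1 = 11.5849
D_2 = 13.9366
D_3 = 16.7658
D_4 = 20.1692
D_5 = 24.2636
D_6 = 29.1891
Terminal value at t=6: TV = D_7/(r−g) = 30.7069/(0.136−0.052) = 365.5582
P₀ = 11.5849/(1+0.136)^1 + 13.9366/(1+0.136)^2 + 16.7658/(1+0.136)^3 + 20.1692/(1+0.136)^4 + 24.2636/(1+0.136)^5 + 29.1891/(1+0.136)^6 + 365.5582/(1+0.136)^6 = 241.0444

$241.04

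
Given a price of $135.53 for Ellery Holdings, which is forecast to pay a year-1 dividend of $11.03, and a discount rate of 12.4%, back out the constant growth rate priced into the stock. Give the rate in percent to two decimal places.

4.26%

From P₀ = D₁/(r − g), the implied growth is g = r − D₁/P₀.
g = 0.124 − 11.03/135.53 = 0.124 − 0.08138 = 0.04262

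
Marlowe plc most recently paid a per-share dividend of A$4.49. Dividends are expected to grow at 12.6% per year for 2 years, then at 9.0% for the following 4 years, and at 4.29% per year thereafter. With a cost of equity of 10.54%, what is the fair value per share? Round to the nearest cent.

A$100.73

Three-stage DDM. Project D₁…D_6; terminal Gordon value at t=6 with g = 0.0429; discount at r = 0.1054.
D_1 = 5.0557
D_2 = 5.6928
D_3 = 6.2051
D_4 = 6.7636
D_5 = 7.3723
D_6 = 8.0358
TV_6 = 8.3805/(0.1054−0.0429) = 134.0886
P₀ = Σ Dₜ/(1+r)ᵗ + TV_6/(1+r)^6 = 100.7260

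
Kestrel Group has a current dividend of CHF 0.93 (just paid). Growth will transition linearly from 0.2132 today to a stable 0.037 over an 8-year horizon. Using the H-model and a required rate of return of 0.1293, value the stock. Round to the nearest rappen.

CHF 17.55

H-model: P₀ = D₀[(1+g_L) + H(g_S−g_L)]/(r−g_L), with H = 8/2 = 4.
P₀ = 0.93 × [(1+0.037) + 4×(0.2132−0.037)] / (0.1293−0.037)
   = 0.93 × 1.7418 / 0.0923 = 17.5501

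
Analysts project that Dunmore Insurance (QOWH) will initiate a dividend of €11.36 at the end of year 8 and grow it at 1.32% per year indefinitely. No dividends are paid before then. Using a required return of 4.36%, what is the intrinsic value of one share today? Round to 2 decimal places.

€277.18

Deferred-dividend DDM. At t=7 the remaining stream is a growing perpetuity with first payment D_8 = 11.36.
V_7 = D_8/(r−g) = 11.36/(0.0436−0.0132) = 373.6842
P₀ = V_7/(1+r)^7 = 373.6842/(1+0.0436)^7 = 277.1828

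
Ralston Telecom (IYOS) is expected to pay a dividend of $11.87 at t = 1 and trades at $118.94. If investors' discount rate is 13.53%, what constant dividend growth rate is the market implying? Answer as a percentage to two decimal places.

From P₀ = D₁/(r − g), the implied growth is g = r − D₁/P₀.
g = 0.1353 − 11.87/118.94 = 0.1353 − 0.09980 = 0.03550

3.55%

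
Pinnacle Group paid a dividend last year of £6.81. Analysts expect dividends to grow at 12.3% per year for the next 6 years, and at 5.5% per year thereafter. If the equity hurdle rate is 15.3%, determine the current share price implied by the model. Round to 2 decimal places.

£99.88

Two-stage DDM. Project D₁…D_6 at 0.123, terminal growth 0.055, discount at r = 0.153.
D_1 = 7.6476
D_2 = 8.5883
D_3 = 9.6446
D_4 = 10.8309
D_5 = 12.1631
D_6 = 13.6592
Terminal value at t=6: TV = D_7/(r−g) = 14.4105/(0.153−0.055) = 147.0456
P₀ = 7.6476/(1+0.153)^1 + 8.5883/(1+0.153)^2 + 9.6446/(1+0.153)^3 + 10.8309/(1+0.153)^4 + 12.1631/(1+0.153)^5 + 13.6592/(1+0.153)^6 + 147.0456/(1+0.153)^6 = 99.8821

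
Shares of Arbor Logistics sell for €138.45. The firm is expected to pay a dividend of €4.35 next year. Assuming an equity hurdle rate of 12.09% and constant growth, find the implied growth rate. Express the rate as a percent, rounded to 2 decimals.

From P₀ = D₁/(r − g), the implied growth is g = r − D₁/P₀.
g = 0.1209 − 4.35/138.45 = 0.1209 − 0.03142 = 0.08948

8.95%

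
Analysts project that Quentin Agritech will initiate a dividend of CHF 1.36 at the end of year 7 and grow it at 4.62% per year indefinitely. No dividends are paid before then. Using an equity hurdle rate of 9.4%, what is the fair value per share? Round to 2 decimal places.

CHF 16.60

Deferred-dividend DDM. At t=6 the remaining stream is a growing perpetuity with first payment D_7 = 1.36.
V_6 = D_7/(r−g) = 1.36/(0.094−0.0462) = 28.4519
P₀ = V_6/(1+r)^6 = 28.4519/(1+0.094)^6 = 16.5961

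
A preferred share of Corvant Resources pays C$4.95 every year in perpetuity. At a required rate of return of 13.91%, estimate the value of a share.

C$35.59

Zero-growth DDM (perpetuity): P₀ = D/r = 4.95 / 0.1391 = 35.5859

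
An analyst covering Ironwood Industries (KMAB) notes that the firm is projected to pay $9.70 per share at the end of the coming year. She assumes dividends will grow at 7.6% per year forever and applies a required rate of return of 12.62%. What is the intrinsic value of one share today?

$193.23

Gordon growth model: P₀ = D₁/(r − g), with D₁ = 9.70 given directly.
P₀ = 9.7000 / (0.1262 − 0.076) = 9.7000 / 0.0502 = 193.2271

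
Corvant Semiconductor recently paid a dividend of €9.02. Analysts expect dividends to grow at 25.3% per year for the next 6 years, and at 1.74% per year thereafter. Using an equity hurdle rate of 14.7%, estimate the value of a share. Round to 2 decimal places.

Two-stage DDM. Project D₁…D_6 at 0.253, terminal growth 0.0174, discount at r = 0.147.
D_1 = 11.3021
D_2 = 14.1615
D_3 = 17.7443
D_4 = 22.2337
D_5 = 27.8588
D_6 = 34.9070
Terminal value at t=6: TV = D_7/(r−g) = 35.5144/(0.147−0.0174) = 274.0310
P₀ = 11.3021/(1+0.147)^1 + 14.1615/(1+0.147)^2 + 17.7443/(1+0.147)^3 + 22.2337/(1+0.147)^4 + 27.8588/(1+0.147)^5 + 34.9070/(1+0.147)^6 + 274.0310/(1+0.147)^6 = 194.9275

€194.93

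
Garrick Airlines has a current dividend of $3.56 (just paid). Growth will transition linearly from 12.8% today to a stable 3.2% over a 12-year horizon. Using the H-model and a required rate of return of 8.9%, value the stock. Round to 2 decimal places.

H-model: P₀ = D₀[(1+g_L) + H(g_S−g_L)]/(r−g_L), with H = 12/2 = 6.
P₀ = 3.56 × [(1+0.032) + 6×(0.128−0.032)] / (0.089−0.032)
   = 3.56 × 1.6080 / 0.057 = 100.4295

$100.43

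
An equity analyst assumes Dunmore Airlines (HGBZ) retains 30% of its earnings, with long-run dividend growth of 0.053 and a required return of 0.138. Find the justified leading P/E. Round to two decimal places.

Payout ratio b = 1 − 0.30 = 0.70.
Justified leading P/E = b/(r−g) = 0.70/(0.138−0.053) = 8.2353

8.24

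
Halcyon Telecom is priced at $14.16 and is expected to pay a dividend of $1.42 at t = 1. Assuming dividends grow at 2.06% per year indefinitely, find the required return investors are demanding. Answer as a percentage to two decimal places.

Rearranging the constant-growth DDM: r = D₁/P₀ + g.
r = 1.4200 / 14.16 + 0.0206 = 0.10028 + 0.0206 = 0.12088

12.09%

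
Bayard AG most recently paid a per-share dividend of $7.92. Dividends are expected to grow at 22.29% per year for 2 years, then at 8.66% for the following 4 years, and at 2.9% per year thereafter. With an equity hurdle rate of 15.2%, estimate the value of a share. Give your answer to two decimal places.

$107.34

Three-stage DDM. Project D₁…D_6; terminal Gordon value at t=6 with g = 0.029; discount at r = 0.152.
D_1 = 9.6854
D_2 = 11.8442
D_3 = 12.8699
D_4 = 13.9845
D_5 = 15.1955
D_6 = 16.5115
TV_6 = 16.9903/(0.152−0.029) = 138.1326
P₀ = Σ Dₜ/(1+r)ᵗ + TV_6/(1+r)^6 = 107.3438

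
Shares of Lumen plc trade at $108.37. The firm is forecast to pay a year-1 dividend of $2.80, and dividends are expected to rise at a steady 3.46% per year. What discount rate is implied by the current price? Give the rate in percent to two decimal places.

6.04%

Rearranging the constant-growth DDM: r = D₁/P₀ + g.
r = 2.8000 / 108.37 + 0.0346 = 0.02584 + 0.0346 = 0.06044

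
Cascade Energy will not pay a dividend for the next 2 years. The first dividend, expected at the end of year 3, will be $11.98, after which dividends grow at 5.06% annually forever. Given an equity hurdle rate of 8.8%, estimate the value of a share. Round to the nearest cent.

Deferred-dividend DDM. At t=2 the remaining stream is a growing perpetuity with first payment D_3 = 11.98.
V_2 = D_3/(r−g) = 11.98/(0.088−0.0506) = 320.3209
P₀ = V_2/(1+r)^2 = 320.3209/(1+0.088)^2 = 270.5998

$270.60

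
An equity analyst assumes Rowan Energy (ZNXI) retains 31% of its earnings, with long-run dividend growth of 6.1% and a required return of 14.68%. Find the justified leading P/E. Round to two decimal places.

8.04

Payout ratio b = 1 − 0.31 = 0.69.
Justified leading P/E = b/(r−g) = 0.69/(0.1468−0.061) = 8.0420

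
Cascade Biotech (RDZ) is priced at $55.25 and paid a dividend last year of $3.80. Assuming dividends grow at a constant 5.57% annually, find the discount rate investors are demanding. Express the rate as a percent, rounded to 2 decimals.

12.83%

Rearranging the constant-growth DDM: r = D₁/P₀ + g.
D₁ = 3.80 × (1 + 0.0557) = 4.0117.
r = 4.0117 / 55.25 + 0.0557 = 0.07261 + 0.0557 = 0.12831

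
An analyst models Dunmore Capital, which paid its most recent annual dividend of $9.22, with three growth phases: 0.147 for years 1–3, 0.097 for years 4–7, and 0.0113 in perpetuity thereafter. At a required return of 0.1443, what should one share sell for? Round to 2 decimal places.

Three-stage DDM. Project D₁…D_7; terminal Gordon value at t=7 with g = 0.0113; discount at r = 0.1443.
D_1 = 10.5753
D_2 = 12.1299
D_3 = 13.9130
D_4 = 15.2626
D_5 = 16.7430
D_6 = 18.3671
D_7 = 20.1487
TV_7 = 20.3764/(0.1443−0.0113) = 153.2061
P₀ = Σ Dₜ/(1+r)ᵗ + TV_7/(1+r)^7 = 120.8840

$120.88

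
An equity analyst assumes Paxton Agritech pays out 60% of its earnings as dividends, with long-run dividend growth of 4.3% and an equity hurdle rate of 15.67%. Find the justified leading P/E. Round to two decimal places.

5.28

Justified leading P/E = b/(r−g) = 0.60/(0.1567−0.043) = 5.2770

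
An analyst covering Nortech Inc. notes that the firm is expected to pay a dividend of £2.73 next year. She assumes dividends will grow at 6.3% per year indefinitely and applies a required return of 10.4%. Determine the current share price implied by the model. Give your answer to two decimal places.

Gordon growth model: P₀ = D₁/(r − g), with D₁ = 2.73 given directly.
P₀ = 2.7300 / (0.104 − 0.063) = 2.7300 / 0.041 = 66.5854

£66.59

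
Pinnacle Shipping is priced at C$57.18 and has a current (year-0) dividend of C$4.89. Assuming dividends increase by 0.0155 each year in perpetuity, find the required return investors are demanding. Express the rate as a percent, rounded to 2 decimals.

10.23%

Rearranging the constant-growth DDM: r = D₁/P₀ + g.
D₁ = 4.89 × (1 + 0.0155) = 4.9658.
r = 4.9658 / 57.18 + 0.0155 = 0.08684 + 0.0155 = 0.10234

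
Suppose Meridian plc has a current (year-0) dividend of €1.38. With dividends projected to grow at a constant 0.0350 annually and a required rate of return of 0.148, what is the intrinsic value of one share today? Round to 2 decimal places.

Gordon growth model: P₀ = D₁/(r − g). D₁ = 1.38 × (1 + 0.035) = 1.4283.
P₀ = 1.4283 / (0.148 − 0.035) = 1.4283 / 0.113 = 12.6398

€12.64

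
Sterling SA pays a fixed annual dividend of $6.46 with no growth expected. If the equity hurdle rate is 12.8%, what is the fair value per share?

$50.47

Zero-growth DDM (perpetuity): P₀ = D/r = 6.46 / 0.128 = 50.4688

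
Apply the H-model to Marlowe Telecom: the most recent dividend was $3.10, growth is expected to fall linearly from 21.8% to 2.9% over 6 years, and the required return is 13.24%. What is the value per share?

H-model: P₀ = D₀[(1+g_L) + H(g_S−g_L)]/(r−g_L), with H = 6/2 = 3.
P₀ = 3.10 × [(1+0.029) + 3×(0.218−0.029)] / (0.1324−0.029)
   = 3.10 × 1.5960 / 0.1034 = 47.8491

$47.85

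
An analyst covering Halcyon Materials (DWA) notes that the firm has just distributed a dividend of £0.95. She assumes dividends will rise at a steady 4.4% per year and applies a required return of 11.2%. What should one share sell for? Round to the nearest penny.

£14.59

Gordon growth model: P₀ = D₁/(r − g). D₁ = 0.95 × (1 + 0.044) = 0.9918.
P₀ = 0.9918 / (0.112 − 0.044) = 0.9918 / 0.068 = 14.5853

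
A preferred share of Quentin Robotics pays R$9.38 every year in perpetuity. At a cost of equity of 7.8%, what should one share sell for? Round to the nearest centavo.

R$120.26

Zero-growth DDM (perpetuity): P₀ = D/r = 9.38 / 0.078 = 120.2564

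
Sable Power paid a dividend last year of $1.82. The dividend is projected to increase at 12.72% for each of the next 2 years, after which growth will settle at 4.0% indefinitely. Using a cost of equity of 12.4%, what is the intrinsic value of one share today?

$26.32

Two-stage DDM. Project D₁…D_2 at 0.1272, terminal growth 0.04, discount at r = 0.124.
D_1 = 2.0515
D_2 = 2.3125
Terminal value at t=2: TV = D_3/(r−g) = 2.4050/(0.124−0.04) = 28.6304
P₀ = 2.0515/(1+0.124)^1 + 2.3125/(1+0.124)^2 + 28.6304/(1+0.124)^2 = 26.3174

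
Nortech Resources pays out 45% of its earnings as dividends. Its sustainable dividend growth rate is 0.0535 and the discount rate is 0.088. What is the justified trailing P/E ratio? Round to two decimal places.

13.74

Justified trailing P/E = b(1+g)/(r−g) = 0.45×(1+0.0535)/(0.088−0.0535) = 13.7413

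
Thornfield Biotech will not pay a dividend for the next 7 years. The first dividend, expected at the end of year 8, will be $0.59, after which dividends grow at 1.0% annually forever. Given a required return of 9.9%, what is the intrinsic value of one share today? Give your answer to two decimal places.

$3.42

Deferred-dividend DDM. At t=7 the remaining stream is a growing perpetuity with first payment D_8 = 0.59.
V_7 = D_8/(r−g) = 0.59/(0.099−0.01) = 6.6292
P₀ = V_7/(1+r)^7 = 6.6292/(1+0.099)^7 = 3.4236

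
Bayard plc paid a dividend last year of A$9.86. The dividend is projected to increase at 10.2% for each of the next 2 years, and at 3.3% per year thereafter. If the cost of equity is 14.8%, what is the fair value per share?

A$100.16

Two-stage DDM. Project D₁…D_2 at 0.102, terminal growth 0.033, discount at r = 0.148.
D_1 = 10.8657
D_2 = 11.9740
Terminal value at t=2: TV = D_3/(r−g) = 12.3692/(0.148−0.033) = 107.5580
P₀ = 10.8657/(1+0.148)^1 + 11.9740/(1+0.148)^2 + 107.5580/(1+0.148)^2 = 100.1635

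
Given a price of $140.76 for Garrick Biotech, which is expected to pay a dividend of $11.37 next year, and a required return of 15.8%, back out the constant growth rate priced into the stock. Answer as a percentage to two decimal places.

7.72%

From P₀ = D₁/(r − g), the implied growth is g = r − D₁/P₀.
g = 0.158 − 11.37/140.76 = 0.158 − 0.08078 = 0.07722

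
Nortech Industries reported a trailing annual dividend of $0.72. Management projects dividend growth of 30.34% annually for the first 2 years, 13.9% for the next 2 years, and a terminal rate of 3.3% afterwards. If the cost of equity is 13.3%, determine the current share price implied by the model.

$13.65

Three-stage DDM. Project D₁…D_4; terminal Gordon value at t=4 with g = 0.033; discount at r = 0.133.
D_1 = 0.9384
D_2 = 1.2232
D_3 = 1.3932
D_4 = 1.5868
TV_4 = 1.6392/(0.133−0.033) = 16.3921
P₀ = Σ Dₜ/(1+r)ᵗ + TV_4/(1+r)^4 = 13.6496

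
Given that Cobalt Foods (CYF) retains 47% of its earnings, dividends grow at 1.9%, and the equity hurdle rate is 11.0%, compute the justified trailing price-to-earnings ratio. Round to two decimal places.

Payout ratio b = 1 − 0.47 = 0.53.
Justified trailing P/E = b(1+g)/(r−g) = 0.53×(1+0.019)/(0.11−0.019) = 5.9348

5.93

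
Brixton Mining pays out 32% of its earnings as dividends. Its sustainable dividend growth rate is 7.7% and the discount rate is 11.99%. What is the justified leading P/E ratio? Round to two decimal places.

7.46

Justified leading P/E = b/(r−g) = 0.32/(0.1199−0.077) = 7.4592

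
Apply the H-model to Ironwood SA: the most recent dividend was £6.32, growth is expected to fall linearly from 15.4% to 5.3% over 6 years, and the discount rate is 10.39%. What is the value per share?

£168.37

H-model: P₀ = D₀[(1+g_L) + H(g_S−g_L)]/(r−g_L), with H = 6/2 = 3.
P₀ = 6.32 × [(1+0.053) + 3×(0.154−0.053)] / (0.1039−0.053)
   = 6.32 × 1.3560 / 0.0509 = 168.3678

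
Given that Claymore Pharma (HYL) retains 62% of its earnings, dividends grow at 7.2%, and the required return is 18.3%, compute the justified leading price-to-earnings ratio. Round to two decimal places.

Payout ratio b = 1 − 0.62 = 0.38.
Justified leading P/E = b/(r−g) = 0.38/(0.183−0.072) = 3.4234

3.42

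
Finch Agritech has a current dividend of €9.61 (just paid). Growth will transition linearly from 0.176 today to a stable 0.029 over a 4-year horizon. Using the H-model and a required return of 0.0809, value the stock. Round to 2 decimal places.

€244.97

H-model: P₀ = D₀[(1+g_L) + H(g_S−g_L)]/(r−g_L), with H = 4/2 = 2.
P₀ = 9.61 × [(1+0.029) + 2×(0.176−0.029)] / (0.0809−0.029)
   = 9.61 × 1.3230 / 0.0519 = 244.9717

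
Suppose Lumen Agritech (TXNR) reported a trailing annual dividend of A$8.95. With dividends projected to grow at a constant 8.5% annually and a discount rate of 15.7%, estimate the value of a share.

A$134.87

Gordon growth model: P₀ = D₁/(r − g). D₁ = 8.95 × (1 + 0.085) = 9.7107.
P₀ = 9.7107 / (0.157 − 0.085) = 9.7107 / 0.072 = 134.8715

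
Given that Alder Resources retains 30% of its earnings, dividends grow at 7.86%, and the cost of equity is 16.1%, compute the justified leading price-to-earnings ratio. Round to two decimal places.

8.50

Payout ratio b = 1 − 0.30 = 0.70.
Justified leading P/E = b/(r−g) = 0.70/(0.161−0.0786) = 8.4951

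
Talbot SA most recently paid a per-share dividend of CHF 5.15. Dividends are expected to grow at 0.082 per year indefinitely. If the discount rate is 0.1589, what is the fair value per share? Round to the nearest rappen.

CHF 72.46

Gordon growth model: P₀ = D₁/(r − g). D₁ = 5.15 × (1 + 0.082) = 5.5723.
P₀ = 5.5723 / (0.1589 − 0.082) = 5.5723 / 0.0769 = 72.4616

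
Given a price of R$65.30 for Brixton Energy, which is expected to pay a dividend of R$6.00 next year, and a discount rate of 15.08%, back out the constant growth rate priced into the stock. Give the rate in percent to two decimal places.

From P₀ = D₁/(r − g), the implied growth is g = r − D₁/P₀.
g = 0.1508 − 6.00/65.30 = 0.1508 − 0.09188 = 0.05892

5.89%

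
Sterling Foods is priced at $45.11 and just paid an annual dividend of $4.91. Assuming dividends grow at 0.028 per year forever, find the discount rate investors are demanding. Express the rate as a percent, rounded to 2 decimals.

Rearranging the constant-growth DDM: r = D₁/P₀ + g.
D₁ = 4.91 × (1 + 0.028) = 5.0475.
r = 5.0475 / 45.11 + 0.028 = 0.11189 + 0.028 = 0.13989

13.99%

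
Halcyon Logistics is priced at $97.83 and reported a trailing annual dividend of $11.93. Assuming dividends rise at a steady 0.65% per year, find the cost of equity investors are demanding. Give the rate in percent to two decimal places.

12.92%

Rearranging the constant-growth DDM: r = D₁/P₀ + g.
D₁ = 11.93 × (1 + 0.0065) = 12.0075.
r = 12.0075 / 97.83 + 0.0065 = 0.12274 + 0.0065 = 0.12924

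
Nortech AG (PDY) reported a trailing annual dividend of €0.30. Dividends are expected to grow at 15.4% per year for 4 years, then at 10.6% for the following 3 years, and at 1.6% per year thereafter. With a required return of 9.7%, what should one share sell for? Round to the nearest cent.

€7.21

Three-stage DDM. Project D₁…D_7; terminal Gordon value at t=7 with g = 0.016; discount at r = 0.097.
D_1 = 0.3462
D_2 = 0.3995
D_3 = 0.4610
D_4 = 0.5320
D_5 = 0.5884
D_6 = 0.6508
D_7 = 0.7198
TV_7 = 0.7313/(0.097−0.016) = 9.0286
P₀ = Σ Dₜ/(1+r)ᵗ + TV_7/(1+r)^7 = 7.2070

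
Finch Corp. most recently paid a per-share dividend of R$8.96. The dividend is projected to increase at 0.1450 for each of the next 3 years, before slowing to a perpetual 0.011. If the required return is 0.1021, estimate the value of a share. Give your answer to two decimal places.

R$140.53

Two-stage DDM. Project D₁…D_3 at 0.145, terminal growth 0.011, discount at r = 0.1021.
D_1 = 10.2592
D_2 = 11.7468
D_3 = 13.4501
Terminal value at t=3: TV = D_4/(r−g) = 13.5980/(0.1021−0.011) = 149.2647
P₀ = 10.2592/(1+0.1021)^1 + 11.7468/(1+0.1021)^2 + 13.4501/(1+0.1021)^3 + 149.2647/(1+0.1021)^3 = 140.5325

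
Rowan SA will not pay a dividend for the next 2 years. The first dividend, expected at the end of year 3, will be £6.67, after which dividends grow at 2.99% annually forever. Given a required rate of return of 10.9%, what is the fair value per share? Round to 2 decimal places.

Deferred-dividend DDM. At t=2 the remaining stream is a growing perpetuity with first payment D_3 = 6.67.
V_2 = D_3/(r−g) = 6.67/(0.109−0.0299) = 84.3236
P₀ = V_2/(1+r)^2 = 84.3236/(1+0.109)^2 = 68.5624

£68.56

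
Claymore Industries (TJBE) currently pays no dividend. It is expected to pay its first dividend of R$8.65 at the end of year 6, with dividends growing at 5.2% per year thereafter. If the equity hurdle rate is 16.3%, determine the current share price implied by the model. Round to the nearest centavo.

R$36.63

Deferred-dividend DDM. At t=5 the remaining stream is a growing perpetuity with first payment D_6 = 8.65.
V_5 = D_6/(r−g) = 8.65/(0.163−0.052) = 77.9279
P₀ = V_5/(1+r)^5 = 77.9279/(1+0.163)^5 = 36.6264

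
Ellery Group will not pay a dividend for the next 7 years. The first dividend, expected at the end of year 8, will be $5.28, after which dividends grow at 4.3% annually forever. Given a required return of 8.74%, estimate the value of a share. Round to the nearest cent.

Deferred-dividend DDM. At t=7 the remaining stream is a growing perpetuity with first payment D_8 = 5.28.
V_7 = D_8/(r−g) = 5.28/(0.0874−0.043) = 118.9189
P₀ = V_7/(1+r)^7 = 118.9189/(1+0.0874)^7 = 66.1494

$66.15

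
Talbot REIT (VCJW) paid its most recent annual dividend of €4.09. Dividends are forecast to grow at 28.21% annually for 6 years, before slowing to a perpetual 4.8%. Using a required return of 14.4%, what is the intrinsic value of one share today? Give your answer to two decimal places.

€125.73

Two-stage DDM. Project D₁…D_6 at 0.2821, terminal growth 0.048, discount at r = 0.144.
D_1 = 5.2438
D_2 = 6.7231
D_3 = 8.6196
D_4 = 11.0512
D_5 = 14.1688
D_6 = 18.1658
Terminal value at t=6: TV = D_7/(r−g) = 19.0378/(0.144−0.048) = 198.3101
P₀ = 5.2438/(1+0.144)^1 + 6.7231/(1+0.144)^2 + 8.6196/(1+0.144)^3 + 11.0512/(1+0.144)^4 + 14.1688/(1+0.144)^5 + 18.1658/(1+0.144)^6 + 198.3101/(1+0.144)^6 = 125.7337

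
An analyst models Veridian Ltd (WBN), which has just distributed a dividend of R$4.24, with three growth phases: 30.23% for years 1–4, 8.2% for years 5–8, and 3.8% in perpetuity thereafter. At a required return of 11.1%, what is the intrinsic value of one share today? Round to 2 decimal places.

R$158.01

Three-stage DDM. Project D₁…D_8; terminal Gordon value at t=8 with g = 0.038; discount at r = 0.111.
D_1 = 5.5218
D_2 = 7.1910
D_3 = 9.3648
D_4 = 12.1958
D_5 = 13.1958
D_6 = 14.2779
D_7 = 15.4487
D_8 = 16.7155
TV_8 = 17.3507/(0.111−0.038) = 237.6805
P₀ = Σ Dₜ/(1+r)ᵗ + TV_8/(1+r)^8 = 158.0091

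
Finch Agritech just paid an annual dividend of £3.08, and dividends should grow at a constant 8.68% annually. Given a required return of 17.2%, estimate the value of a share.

£39.29

Gordon growth model: P₀ = D₁/(r − g). D₁ = 3.08 × (1 + 0.0868) = 3.3473.
P₀ = 3.3473 / (0.172 − 0.0868) = 3.3473 / 0.0852 = 39.2881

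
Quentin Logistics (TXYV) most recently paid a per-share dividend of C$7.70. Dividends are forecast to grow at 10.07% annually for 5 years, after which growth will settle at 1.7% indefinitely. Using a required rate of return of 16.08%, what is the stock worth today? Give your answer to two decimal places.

C$74.66

Two-stage DDM. Project D₁…D_5 at 0.1007, terminal growth 0.017, discount at r = 0.1608.
D_1 = 8.4754
D_2 = 9.3289
D_3 = 10.2683
D_4 = 11.3023
D_5 = 12.4404
Terminal value at t=5: TV = D_6/(r−g) = 12.6519/(0.1608−0.017) = 87.9828
P₀ = 8.4754/(1+0.1608)^1 + 9.3289/(1+0.1608)^2 + 10.2683/(1+0.1608)^3 + 11.3023/(1+0.1608)^4 + 12.4404/(1+0.1608)^5 + 87.9828/(1+0.1608)^5 = 74.6627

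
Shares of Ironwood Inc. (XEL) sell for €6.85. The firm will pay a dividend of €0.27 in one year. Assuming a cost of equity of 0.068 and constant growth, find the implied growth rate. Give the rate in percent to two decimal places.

2.86%

From P₀ = D₁/(r − g), the implied growth is g = r − D₁/P₀.
g = 0.068 − 0.27/6.85 = 0.068 − 0.03942 = 0.02858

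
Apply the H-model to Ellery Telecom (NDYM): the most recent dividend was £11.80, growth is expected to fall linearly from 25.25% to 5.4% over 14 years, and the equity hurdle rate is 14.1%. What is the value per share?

H-model: P₀ = D₀[(1+g_L) + H(g_S−g_L)]/(r−g_L), with H = 14/2 = 7.
P₀ = 11.80 × [(1+0.054) + 7×(0.2525−0.054)] / (0.141−0.054)
   = 11.80 × 2.4435 / 0.087 = 331.4172

£331.42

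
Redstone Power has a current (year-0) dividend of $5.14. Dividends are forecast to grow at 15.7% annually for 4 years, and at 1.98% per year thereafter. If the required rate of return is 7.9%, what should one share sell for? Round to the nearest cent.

Two-stage DDM. Project D₁…D_4 at 0.157, terminal growth 0.0198, discount at r = 0.079.
D_1 = 5.9470
D_2 = 6.8807
D_3 = 7.9609
D_4 = 9.2108
Terminal value at t=4: TV = D_5/(r−g) = 9.3932/(0.079−0.0198) = 158.6682
P₀ = 5.9470/(1+0.079)^1 + 6.8807/(1+0.079)^2 + 7.9609/(1+0.079)^3 + 9.2108/(1+0.079)^4 + 158.6682/(1+0.079)^4 = 141.6129

$141.61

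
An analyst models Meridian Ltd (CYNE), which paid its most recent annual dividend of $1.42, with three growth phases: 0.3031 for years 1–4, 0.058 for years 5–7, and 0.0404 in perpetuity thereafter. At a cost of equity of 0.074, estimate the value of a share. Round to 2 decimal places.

$109.48

Three-stage DDM. Project D₁…D_7; terminal Gordon value at t=7 with g = 0.0404; discount at r = 0.074.
D_1 = 1.8504
D_2 = 2.4113
D_3 = 3.1421
D_4 = 4.0945
D_5 = 4.3320
D_6 = 4.5832
D_7 = 4.8490
TV_7 = 5.0449/(0.074−0.0404) = 150.1473
P₀ = Σ Dₜ/(1+r)ᵗ + TV_7/(1+r)^7 = 109.4804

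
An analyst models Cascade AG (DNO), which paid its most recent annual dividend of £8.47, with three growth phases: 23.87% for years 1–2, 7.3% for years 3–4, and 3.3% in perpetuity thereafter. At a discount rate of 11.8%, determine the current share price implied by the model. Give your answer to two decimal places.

£155.73

Three-stage DDM. Project D₁…D_4; terminal Gordon value at t=4 with g = 0.033; discount at r = 0.118.
D_1 = 10.4918
D_2 = 12.9962
D_3 = 13.9449
D_4 = 14.9629
TV_4 = 15.4567/(0.118−0.033) = 181.8430
P₀ = Σ Dₜ/(1+r)ᵗ + TV_4/(1+r)^4 = 155.7321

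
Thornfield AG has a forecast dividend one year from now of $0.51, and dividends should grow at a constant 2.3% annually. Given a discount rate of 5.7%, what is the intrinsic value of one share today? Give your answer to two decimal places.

Gordon growth model: P₀ = D₁/(r − g), with D₁ = 0.51 given directly.
P₀ = 0.5100 / (0.057 − 0.023) = 0.5100 / 0.034 = 15.0000

$15.00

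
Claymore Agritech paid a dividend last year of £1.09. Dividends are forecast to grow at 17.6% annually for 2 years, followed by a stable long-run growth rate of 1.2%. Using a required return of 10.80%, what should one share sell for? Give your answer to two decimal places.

£15.33

Two-stage DDM. Project D₁…D_2 at 0.176, terminal growth 0.012, discount at r = 0.108.
D_1 = 1.2818
D_2 = 1.5074
Terminal value at t=2: TV = D_3/(r−g) = 1.5255/(0.108−0.012) = 15.8910
P₀ = 1.2818/(1+0.108)^1 + 1.5074/(1+0.108)^2 + 15.8910/(1+0.108)^2 = 15.3289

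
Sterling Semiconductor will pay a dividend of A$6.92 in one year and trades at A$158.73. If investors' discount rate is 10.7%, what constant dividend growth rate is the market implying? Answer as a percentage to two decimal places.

6.34%

From P₀ = D₁/(r − g), the implied growth is g = r − D₁/P₀.
g = 0.107 − 6.92/158.73 = 0.107 − 0.04360 = 0.06340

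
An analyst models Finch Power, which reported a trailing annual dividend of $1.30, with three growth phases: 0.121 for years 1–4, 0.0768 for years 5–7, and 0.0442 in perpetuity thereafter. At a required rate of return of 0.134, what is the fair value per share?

$20.77

Three-stage DDM. Project D₁…D_7; terminal Gordon value at t=7 with g = 0.0442; discount at r = 0.134.
D_1 = 1.4573
D_2 = 1.6336
D_3 = 1.8313
D_4 = 2.0529
D_5 = 2.2106
D_6 = 2.3803
D_7 = 2.5631
TV_7 = 2.6764/(0.134−0.0442) = 29.8043
P₀ = Σ Dₜ/(1+r)ᵗ + TV_7/(1+r)^7 = 20.7728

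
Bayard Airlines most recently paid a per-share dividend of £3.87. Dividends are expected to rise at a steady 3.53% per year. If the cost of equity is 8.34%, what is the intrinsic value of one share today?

£83.30

Gordon growth model: P₀ = D₁/(r − g). D₁ = 3.87 × (1 + 0.0353) = 4.0066.
P₀ = 4.0066 / (0.0834 − 0.0353) = 4.0066 / 0.0481 = 83.2975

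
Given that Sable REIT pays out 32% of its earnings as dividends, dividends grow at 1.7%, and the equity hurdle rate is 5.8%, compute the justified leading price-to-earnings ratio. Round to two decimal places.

Justified leading P/E = b/(r−g) = 0.32/(0.058−0.017) = 7.8049

7.80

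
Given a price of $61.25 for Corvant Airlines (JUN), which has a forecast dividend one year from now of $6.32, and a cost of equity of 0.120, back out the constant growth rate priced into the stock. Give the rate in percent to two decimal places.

From P₀ = D₁/(r − g), the implied growth is g = r − D₁/P₀.
g = 0.12 − 6.32/61.25 = 0.12 − 0.10318 = 0.01682

1.68%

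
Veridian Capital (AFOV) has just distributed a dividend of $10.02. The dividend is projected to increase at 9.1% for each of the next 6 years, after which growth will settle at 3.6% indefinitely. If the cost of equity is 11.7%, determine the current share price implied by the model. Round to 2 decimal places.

Two-stage DDM. Project D₁…D_6 at 0.091, terminal growth 0.036, discount at r = 0.117.
D_1 = 10.9318
D_2 = 11.9266
D_3 = 13.0119
D_4 = 14.1960
D_5 = 15.4879
D_6 = 16.8973
Terminal value at t=6: TV = D_7/(r−g) = 17.5056/(0.117−0.036) = 216.1180
P₀ = 10.9318/(1+0.117)^1 + 11.9266/(1+0.117)^2 + 13.0119/(1+0.117)^3 + 14.1960/(1+0.117)^4 + 15.4879/(1+0.117)^5 + 16.8973/(1+0.117)^6 + 216.1180/(1+0.117)^6 = 166.6762

$166.68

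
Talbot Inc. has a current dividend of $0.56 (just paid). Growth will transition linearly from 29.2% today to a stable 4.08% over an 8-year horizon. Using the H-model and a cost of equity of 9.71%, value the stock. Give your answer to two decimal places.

H-model: P₀ = D₀[(1+g_L) + H(g_S−g_L)]/(r−g_L), with H = 8/2 = 4.
P₀ = 0.56 × [(1+0.0408) + 4×(0.292−0.0408)] / (0.0971−0.0408)
   = 0.56 × 2.0456 / 0.0563 = 20.3470

$20.35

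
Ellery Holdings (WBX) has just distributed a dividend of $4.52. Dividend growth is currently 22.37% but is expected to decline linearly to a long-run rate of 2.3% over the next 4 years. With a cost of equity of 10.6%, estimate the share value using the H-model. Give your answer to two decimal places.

$77.57

H-model: P₀ = D₀[(1+g_L) + H(g_S−g_L)]/(r−g_L), with H = 4/2 = 2.
P₀ = 4.52 × [(1+0.023) + 2×(0.2237−0.023)] / (0.106−0.023)
   = 4.52 × 1.4244 / 0.083 = 77.5697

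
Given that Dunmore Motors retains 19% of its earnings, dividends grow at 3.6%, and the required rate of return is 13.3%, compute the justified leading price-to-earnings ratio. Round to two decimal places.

Payout ratio b = 1 − 0.19 = 0.81.
Justified leading P/E = b/(r−g) = 0.81/(0.133−0.036) = 8.3505

8.35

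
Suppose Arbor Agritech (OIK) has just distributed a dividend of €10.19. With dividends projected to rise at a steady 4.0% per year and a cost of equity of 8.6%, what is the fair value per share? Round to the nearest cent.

€230.38

Gordon growth model: P₀ = D₁/(r − g). D₁ = 10.19 × (1 + 0.04) = 10.5976.
P₀ = 10.5976 / (0.086 − 0.04) = 10.5976 / 0.046 = 230.3826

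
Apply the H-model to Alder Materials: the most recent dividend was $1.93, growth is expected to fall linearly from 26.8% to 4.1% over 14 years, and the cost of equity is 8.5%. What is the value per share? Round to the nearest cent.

$115.36

H-model: P₀ = D₀[(1+g_L) + H(g_S−g_L)]/(r−g_L), with H = 14/2 = 7.
P₀ = 1.93 × [(1+0.041) + 7×(0.268−0.041)] / (0.085−0.041)
   = 1.93 × 2.6300 / 0.044 = 115.3614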